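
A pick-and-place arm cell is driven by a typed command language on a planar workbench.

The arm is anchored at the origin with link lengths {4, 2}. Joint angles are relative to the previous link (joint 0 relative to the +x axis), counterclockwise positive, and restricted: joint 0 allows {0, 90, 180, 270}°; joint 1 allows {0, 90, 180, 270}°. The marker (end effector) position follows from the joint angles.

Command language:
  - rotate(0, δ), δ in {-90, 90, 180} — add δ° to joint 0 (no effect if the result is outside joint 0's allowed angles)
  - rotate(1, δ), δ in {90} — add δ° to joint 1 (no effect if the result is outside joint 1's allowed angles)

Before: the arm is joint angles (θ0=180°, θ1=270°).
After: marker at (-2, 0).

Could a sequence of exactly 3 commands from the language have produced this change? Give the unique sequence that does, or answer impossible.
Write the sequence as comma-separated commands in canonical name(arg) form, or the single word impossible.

t0: joint angles (θ0=180°, θ1=270°)
step 1 (rotate(1, 90)): joint angles (θ0=180°, θ1=0°)
step 2 (rotate(1, 90)): joint angles (θ0=180°, θ1=90°)
step 3 (rotate(1, 90)): joint angles (θ0=180°, θ1=180°)
no rival 3-sequence matches.

rotate(1, 90), rotate(1, 90), rotate(1, 90)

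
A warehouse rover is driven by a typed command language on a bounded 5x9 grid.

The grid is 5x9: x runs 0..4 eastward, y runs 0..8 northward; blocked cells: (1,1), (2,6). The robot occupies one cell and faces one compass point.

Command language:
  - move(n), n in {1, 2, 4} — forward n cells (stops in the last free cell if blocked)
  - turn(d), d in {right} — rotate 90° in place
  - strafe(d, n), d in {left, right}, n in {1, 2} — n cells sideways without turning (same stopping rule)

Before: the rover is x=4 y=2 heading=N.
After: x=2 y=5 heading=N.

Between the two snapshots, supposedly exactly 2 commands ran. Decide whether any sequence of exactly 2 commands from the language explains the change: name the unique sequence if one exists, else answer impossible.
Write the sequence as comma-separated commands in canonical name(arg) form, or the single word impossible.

key: move(4) is stopped early by the blocked cell at (2,6)
t0: x=4 y=2 heading=N
1. strafe(left, 2) → x=2 y=2 heading=N
2. move(4) → x=2 y=5 heading=N
no rival 2-sequence matches.

strafe(left, 2), move(4)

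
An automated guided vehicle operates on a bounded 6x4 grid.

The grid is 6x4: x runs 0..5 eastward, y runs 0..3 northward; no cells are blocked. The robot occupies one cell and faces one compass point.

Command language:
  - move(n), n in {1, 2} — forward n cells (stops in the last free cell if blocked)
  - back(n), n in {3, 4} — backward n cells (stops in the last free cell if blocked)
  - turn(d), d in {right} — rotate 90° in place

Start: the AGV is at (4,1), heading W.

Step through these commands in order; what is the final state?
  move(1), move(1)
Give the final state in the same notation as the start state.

at (2,1), heading W

initial: at (4,1), heading W
t=1 move(1) ⇒ at (3,1), heading W
t=2 move(1) ⇒ at (2,1), heading W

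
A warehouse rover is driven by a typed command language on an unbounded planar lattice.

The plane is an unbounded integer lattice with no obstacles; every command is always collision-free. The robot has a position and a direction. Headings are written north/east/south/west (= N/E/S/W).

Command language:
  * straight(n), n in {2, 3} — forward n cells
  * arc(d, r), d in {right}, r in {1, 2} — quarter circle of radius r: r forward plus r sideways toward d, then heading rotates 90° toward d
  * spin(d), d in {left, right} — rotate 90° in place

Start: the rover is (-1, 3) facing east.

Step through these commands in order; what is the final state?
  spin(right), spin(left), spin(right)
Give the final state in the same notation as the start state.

t0: (-1, 3) facing east
1. spin(right) → (-1, 3) facing south
2. spin(left) → (-1, 3) facing east
3. spin(right) → (-1, 3) facing south

(-1, 3) facing south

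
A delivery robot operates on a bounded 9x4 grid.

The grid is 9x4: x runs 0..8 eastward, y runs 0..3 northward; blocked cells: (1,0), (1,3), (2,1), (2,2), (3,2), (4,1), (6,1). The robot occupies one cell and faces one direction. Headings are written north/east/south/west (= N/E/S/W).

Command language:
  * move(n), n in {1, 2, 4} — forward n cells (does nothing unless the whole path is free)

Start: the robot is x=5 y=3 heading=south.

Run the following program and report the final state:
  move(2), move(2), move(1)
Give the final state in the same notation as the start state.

x=5 y=0 heading=south

t0: x=5 y=3 heading=south
t=1 move(2) ⇒ x=5 y=1 heading=south
t=2 move(2) ⇒ x=5 y=1 heading=south
t=3 move(1) ⇒ x=5 y=0 heading=south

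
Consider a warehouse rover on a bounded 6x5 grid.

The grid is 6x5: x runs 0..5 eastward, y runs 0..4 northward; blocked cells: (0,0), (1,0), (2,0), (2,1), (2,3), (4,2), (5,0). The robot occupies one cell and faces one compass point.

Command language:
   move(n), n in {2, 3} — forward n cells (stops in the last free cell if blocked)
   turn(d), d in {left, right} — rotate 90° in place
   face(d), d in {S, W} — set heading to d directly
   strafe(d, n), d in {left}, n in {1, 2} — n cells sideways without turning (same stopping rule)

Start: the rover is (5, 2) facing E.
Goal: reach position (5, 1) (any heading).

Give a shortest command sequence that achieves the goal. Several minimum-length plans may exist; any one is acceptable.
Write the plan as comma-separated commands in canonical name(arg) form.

begin: (5, 2) facing E
t=1 face(W) ⇒ (5, 2) facing W
t=2 strafe(left, 2) ⇒ (5, 1) facing W
minimal: 2 command(s), checked below 2.

face(W), strafe(left, 2)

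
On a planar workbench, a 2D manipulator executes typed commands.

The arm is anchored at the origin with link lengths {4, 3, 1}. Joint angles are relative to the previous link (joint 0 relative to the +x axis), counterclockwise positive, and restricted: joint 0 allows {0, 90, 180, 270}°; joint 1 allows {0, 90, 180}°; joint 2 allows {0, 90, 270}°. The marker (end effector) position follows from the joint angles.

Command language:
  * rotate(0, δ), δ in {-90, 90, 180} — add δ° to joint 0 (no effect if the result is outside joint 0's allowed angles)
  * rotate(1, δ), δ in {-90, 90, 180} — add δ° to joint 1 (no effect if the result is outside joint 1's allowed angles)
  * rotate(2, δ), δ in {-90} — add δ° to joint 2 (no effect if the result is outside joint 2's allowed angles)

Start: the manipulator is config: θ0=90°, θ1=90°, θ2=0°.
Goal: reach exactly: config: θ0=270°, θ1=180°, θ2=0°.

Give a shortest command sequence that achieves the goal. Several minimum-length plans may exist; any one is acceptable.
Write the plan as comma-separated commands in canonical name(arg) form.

rotate(1, 90), rotate(0, 180)

t0: config: θ0=90°, θ1=90°, θ2=0°
1. rotate(1, 90) → config: θ0=90°, θ1=180°, θ2=0°
2. rotate(0, 180) → config: θ0=270°, θ1=180°, θ2=0°
shorter routes all fall short; 2 is best.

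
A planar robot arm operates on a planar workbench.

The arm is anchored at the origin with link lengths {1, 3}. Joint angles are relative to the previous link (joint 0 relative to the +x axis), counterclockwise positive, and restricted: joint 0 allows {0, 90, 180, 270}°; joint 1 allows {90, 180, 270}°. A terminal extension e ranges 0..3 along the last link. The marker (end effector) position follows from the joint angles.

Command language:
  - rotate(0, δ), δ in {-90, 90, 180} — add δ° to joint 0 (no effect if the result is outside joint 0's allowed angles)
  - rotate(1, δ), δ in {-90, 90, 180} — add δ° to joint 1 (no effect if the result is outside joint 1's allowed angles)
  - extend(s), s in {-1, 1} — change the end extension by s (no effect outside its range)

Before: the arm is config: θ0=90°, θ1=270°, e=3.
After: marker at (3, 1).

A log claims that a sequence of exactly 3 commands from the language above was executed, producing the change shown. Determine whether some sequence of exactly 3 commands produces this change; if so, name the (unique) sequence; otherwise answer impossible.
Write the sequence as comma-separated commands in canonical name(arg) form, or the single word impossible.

from: config: θ0=90°, θ1=270°, e=3
step 1 (extend(-1)): config: θ0=90°, θ1=270°, e=2
step 2 (extend(-1)): config: θ0=90°, θ1=270°, e=1
step 3 (extend(-1)): config: θ0=90°, θ1=270°, e=0
uniquely the one of 512 3-step routes that fits.

extend(-1), extend(-1), extend(-1)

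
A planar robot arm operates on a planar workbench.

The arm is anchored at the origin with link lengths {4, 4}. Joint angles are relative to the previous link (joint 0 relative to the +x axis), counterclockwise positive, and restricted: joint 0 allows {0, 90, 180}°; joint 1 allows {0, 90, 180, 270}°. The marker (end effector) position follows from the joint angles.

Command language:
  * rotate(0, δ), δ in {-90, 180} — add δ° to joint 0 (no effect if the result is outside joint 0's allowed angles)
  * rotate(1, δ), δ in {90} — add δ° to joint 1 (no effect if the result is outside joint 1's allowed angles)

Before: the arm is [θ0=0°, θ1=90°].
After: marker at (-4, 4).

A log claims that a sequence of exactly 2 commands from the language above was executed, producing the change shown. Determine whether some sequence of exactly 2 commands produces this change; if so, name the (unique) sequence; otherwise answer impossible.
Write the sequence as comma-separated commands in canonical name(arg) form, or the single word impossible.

rotate(0, 180), rotate(0, -90)

key: order matters: swapping rotate(0, 180) and rotate(0, -90) lands elsewhere
begin: [θ0=0°, θ1=90°]
1. rotate(0, 180) → [θ0=180°, θ1=90°]
2. rotate(0, -90) → [θ0=90°, θ1=90°]
no other 2-command option fits: unique.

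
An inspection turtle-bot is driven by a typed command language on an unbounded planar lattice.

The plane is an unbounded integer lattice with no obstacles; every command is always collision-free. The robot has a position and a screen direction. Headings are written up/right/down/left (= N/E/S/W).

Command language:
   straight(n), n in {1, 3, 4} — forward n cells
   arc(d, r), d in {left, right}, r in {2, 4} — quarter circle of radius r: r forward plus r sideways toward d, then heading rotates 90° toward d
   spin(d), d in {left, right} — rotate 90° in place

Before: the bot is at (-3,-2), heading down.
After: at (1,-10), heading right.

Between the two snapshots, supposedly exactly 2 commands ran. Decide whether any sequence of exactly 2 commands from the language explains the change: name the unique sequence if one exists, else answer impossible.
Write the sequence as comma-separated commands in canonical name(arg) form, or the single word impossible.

straight(4), arc(left, 4)

key: cell and facing (now E) both changed — the 2 commands mix motion and turning
t0: at (-3,-2), heading down
t=1 straight(4) ⇒ at (-3,-6), heading down
t=2 arc(left, 4) ⇒ at (1,-10), heading right
no rival 2-sequence matches.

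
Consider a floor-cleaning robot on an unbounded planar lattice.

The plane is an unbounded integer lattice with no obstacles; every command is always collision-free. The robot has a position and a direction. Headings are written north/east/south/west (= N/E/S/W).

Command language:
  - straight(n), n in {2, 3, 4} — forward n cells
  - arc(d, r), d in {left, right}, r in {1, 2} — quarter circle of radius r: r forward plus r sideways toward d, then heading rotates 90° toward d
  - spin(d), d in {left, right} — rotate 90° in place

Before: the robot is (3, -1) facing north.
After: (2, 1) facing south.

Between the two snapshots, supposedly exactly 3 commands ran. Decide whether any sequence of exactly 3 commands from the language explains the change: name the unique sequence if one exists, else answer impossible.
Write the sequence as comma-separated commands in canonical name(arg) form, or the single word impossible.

key: cell and facing (now S) both changed — the 3 commands mix motion and turning
begin: (3, -1) facing north
1. straight(3) → (3, 2) facing north
2. spin(left) → (3, 2) facing west
3. arc(left, 1) → (2, 1) facing south
no rival 3-sequence matches.

straight(3), spin(left), arc(left, 1)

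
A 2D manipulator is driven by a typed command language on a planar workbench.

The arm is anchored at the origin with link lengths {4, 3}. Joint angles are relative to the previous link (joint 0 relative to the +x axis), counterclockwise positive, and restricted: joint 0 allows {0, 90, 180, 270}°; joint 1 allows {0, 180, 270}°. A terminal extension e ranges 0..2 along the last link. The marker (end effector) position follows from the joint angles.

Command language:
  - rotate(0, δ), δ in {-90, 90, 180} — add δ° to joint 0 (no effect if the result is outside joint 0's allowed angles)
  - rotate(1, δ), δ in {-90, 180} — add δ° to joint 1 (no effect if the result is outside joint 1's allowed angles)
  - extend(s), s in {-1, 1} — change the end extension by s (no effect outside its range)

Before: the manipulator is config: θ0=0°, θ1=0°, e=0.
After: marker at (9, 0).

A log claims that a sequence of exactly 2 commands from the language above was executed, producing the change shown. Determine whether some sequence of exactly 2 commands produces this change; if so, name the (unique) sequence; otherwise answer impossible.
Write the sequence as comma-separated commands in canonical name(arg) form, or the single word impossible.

from: config: θ0=0°, θ1=0°, e=0
[1] after extend(1): config: θ0=0°, θ1=0°, e=1
[2] after extend(1): config: θ0=0°, θ1=0°, e=2
all 49 alternatives checked — unique.

extend(1), extend(1)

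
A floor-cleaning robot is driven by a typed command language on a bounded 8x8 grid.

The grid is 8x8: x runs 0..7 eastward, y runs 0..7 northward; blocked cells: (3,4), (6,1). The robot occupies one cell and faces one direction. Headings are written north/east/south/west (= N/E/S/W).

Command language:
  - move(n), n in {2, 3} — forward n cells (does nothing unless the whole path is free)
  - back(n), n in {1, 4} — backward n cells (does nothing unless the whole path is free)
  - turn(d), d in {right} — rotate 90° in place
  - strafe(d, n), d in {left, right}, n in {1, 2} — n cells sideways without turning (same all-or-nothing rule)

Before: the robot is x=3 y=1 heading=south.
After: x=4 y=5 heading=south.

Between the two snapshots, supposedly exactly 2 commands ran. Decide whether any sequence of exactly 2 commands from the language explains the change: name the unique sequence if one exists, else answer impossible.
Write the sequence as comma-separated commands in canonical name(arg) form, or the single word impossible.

strafe(left, 1), back(4)

key: still facing S at the end — nothing in the sequence rotates
start: x=3 y=1 heading=south
1. strafe(left, 1) → x=4 y=1 heading=south
2. back(4) → x=4 y=5 heading=south
no other 2-command option fits: unique.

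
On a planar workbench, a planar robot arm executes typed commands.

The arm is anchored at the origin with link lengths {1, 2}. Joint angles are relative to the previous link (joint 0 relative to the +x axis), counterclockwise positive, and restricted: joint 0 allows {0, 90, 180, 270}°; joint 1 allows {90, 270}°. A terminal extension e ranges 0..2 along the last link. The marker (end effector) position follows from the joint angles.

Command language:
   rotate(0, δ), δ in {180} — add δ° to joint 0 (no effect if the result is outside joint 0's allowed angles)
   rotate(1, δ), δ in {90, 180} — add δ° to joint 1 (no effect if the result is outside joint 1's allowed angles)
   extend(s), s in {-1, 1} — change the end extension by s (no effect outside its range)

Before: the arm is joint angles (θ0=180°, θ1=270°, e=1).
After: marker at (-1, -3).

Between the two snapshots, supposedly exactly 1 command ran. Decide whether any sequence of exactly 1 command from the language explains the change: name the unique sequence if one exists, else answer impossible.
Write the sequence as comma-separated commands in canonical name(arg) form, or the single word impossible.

t0: joint angles (θ0=180°, θ1=270°, e=1)
1. rotate(1, 180) → joint angles (θ0=180°, θ1=90°, e=1)
no rival 1-sequence matches.

rotate(1, 180)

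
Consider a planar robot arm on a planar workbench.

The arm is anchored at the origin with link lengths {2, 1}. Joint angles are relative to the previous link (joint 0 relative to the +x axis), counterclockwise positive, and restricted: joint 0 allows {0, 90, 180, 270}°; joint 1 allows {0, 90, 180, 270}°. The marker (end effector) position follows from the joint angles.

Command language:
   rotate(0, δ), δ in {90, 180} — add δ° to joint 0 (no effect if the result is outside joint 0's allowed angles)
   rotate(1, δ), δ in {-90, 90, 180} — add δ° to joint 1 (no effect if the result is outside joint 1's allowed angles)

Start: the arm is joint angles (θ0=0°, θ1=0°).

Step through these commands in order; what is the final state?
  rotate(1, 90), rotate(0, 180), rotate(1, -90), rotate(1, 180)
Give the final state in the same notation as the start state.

joint angles (θ0=180°, θ1=180°)

t0: joint angles (θ0=0°, θ1=0°)
[1] after rotate(1, 90): joint angles (θ0=0°, θ1=90°)
[2] after rotate(0, 180): joint angles (θ0=180°, θ1=90°)
[3] after rotate(1, -90): joint angles (θ0=180°, θ1=0°)
[4] after rotate(1, 180): joint angles (θ0=180°, θ1=180°)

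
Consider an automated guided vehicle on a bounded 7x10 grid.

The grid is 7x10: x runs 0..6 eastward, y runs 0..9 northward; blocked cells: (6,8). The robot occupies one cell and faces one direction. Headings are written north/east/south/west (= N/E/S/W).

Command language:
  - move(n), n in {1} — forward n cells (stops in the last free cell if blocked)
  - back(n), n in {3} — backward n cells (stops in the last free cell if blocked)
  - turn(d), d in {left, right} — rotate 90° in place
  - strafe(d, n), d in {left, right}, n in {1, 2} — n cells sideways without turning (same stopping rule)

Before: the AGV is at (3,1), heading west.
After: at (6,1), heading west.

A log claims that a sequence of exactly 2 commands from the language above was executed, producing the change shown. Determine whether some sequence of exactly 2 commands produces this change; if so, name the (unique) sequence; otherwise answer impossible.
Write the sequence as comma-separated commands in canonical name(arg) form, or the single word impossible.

key: still facing W at the end — nothing in the sequence rotates
start: at (3,1), heading west
[1] after back(3): at (6,1), heading west
[2] after back(3): at (6,1), heading west
uniquely the one of 64 2-step routes that fits.

back(3), back(3)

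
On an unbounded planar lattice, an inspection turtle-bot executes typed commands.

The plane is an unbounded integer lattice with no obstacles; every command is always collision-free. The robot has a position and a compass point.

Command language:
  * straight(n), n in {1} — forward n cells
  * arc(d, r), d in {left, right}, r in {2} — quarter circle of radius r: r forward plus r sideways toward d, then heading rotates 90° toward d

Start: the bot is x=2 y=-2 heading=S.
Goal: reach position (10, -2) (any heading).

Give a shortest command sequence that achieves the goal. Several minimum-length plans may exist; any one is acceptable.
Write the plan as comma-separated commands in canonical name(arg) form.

start: x=2 y=-2 heading=S
1. arc(left, 2) → x=4 y=-4 heading=E
2. arc(left, 2) → x=6 y=-2 heading=N
3. arc(right, 2) → x=8 y=0 heading=E
4. arc(right, 2) → x=10 y=-2 heading=S
nothing shorter than 4 reaches the goal.

arc(left, 2), arc(left, 2), arc(right, 2), arc(right, 2)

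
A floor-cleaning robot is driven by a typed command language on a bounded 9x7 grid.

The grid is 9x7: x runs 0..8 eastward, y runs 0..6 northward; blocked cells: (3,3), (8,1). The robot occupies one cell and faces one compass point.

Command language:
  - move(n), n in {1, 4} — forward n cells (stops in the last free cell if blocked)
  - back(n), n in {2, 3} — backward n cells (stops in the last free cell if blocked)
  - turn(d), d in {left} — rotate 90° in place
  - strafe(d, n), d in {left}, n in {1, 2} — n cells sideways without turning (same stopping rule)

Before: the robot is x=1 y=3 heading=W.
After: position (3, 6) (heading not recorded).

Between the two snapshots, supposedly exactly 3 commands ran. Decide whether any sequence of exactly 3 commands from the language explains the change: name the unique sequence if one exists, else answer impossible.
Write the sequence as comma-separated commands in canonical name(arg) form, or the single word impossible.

turn(left), back(3), strafe(left, 2)

key: running strafe(left, 2) before turn(left) would end elsewhere — order is forced
initial: x=1 y=3 heading=W
t=1 turn(left) ⇒ x=1 y=3 heading=S
t=2 back(3) ⇒ x=1 y=6 heading=S
t=3 strafe(left, 2) ⇒ x=3 y=6 heading=S
uniquely the one of 343 3-step routes that fits.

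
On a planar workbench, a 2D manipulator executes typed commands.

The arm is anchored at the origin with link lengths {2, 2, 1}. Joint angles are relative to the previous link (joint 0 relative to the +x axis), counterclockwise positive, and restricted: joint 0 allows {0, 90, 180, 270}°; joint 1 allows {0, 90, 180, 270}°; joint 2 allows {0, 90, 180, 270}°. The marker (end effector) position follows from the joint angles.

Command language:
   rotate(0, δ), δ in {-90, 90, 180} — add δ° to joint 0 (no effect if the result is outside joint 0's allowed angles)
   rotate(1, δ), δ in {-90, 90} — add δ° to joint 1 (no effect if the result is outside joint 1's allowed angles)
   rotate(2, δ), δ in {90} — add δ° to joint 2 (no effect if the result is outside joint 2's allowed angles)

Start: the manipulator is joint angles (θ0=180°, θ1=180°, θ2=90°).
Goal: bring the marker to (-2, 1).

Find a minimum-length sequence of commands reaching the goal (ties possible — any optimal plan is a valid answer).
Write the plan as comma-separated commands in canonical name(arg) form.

rotate(1, 90), rotate(2, 90)

initial: joint angles (θ0=180°, θ1=180°, θ2=90°)
1. rotate(1, 90) → joint angles (θ0=180°, θ1=270°, θ2=90°)
2. rotate(2, 90) → joint angles (θ0=180°, θ1=270°, θ2=180°)
nothing shorter than 2 reaches the goal.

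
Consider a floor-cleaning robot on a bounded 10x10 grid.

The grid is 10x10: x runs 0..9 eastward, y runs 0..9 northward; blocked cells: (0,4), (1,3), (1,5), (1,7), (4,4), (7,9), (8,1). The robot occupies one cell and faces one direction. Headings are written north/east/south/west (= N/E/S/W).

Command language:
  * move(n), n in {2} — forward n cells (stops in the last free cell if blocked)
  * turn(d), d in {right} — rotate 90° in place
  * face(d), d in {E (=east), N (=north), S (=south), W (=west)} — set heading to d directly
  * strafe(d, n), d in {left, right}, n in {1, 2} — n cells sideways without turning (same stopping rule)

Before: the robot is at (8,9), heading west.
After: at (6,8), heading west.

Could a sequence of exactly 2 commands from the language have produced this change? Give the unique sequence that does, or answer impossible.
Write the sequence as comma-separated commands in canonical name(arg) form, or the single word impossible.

strafe(left, 1), move(2)

key: still facing W at the end — nothing in the sequence rotates
begin: at (8,9), heading west
[1] after strafe(left, 1): at (8,8), heading west
[2] after move(2): at (6,8), heading west
no other 2-command option fits: unique.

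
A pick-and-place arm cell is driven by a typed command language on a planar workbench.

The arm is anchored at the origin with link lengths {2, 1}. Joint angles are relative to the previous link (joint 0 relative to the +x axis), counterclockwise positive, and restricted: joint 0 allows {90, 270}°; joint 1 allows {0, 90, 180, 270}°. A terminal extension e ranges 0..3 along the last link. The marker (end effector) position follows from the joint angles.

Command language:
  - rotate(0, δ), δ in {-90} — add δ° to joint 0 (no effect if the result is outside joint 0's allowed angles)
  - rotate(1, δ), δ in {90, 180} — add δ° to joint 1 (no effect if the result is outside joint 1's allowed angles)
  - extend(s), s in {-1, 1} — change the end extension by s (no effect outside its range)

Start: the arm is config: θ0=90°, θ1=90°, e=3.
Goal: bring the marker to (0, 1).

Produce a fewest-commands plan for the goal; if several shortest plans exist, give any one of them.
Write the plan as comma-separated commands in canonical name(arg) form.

extend(-1), extend(-1), extend(-1), rotate(1, 90)

t0: config: θ0=90°, θ1=90°, e=3
[1] after extend(-1): config: θ0=90°, θ1=90°, e=2
[2] after extend(-1): config: θ0=90°, θ1=90°, e=1
[3] after extend(-1): config: θ0=90°, θ1=90°, e=0
[4] after rotate(1, 90): config: θ0=90°, θ1=180°, e=0
shorter routes all fall short; 4 is best.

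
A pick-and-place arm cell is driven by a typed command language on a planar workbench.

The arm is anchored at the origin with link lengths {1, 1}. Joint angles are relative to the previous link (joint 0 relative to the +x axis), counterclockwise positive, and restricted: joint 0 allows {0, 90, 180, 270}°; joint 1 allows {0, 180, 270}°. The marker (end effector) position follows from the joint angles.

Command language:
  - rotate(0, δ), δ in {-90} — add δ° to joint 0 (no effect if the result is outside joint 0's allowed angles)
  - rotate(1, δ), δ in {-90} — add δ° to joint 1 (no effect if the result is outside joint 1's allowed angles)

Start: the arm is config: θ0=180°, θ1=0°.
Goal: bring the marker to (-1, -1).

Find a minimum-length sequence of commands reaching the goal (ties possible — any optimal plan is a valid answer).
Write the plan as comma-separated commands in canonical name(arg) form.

begin: config: θ0=180°, θ1=0°
1. rotate(1, -90) → config: θ0=180°, θ1=270°
2. rotate(0, -90) → config: θ0=90°, θ1=270°
3. rotate(0, -90) → config: θ0=0°, θ1=270°
4. rotate(0, -90) → config: θ0=270°, θ1=270°
minimal: 4 command(s), checked below 4.

rotate(1, -90), rotate(0, -90), rotate(0, -90), rotate(0, -90)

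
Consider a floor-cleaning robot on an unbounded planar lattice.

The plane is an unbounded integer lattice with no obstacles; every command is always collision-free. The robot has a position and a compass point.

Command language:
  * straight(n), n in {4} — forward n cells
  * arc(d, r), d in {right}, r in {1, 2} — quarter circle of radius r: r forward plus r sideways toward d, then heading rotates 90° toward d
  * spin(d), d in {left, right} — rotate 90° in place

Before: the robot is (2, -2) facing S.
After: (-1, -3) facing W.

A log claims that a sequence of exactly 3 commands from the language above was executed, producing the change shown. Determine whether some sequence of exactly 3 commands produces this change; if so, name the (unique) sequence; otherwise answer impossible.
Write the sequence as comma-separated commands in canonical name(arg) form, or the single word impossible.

key: cell and facing (now W) both changed — the 3 commands mix motion and turning
initial: (2, -2) facing S
step 1 (arc(right, 2)): (0, -4) facing W
step 2 (arc(right, 1)): (-1, -3) facing N
step 3 (spin(left)): (-1, -3) facing W
no rival 3-sequence matches.

arc(right, 2), arc(right, 1), spin(left)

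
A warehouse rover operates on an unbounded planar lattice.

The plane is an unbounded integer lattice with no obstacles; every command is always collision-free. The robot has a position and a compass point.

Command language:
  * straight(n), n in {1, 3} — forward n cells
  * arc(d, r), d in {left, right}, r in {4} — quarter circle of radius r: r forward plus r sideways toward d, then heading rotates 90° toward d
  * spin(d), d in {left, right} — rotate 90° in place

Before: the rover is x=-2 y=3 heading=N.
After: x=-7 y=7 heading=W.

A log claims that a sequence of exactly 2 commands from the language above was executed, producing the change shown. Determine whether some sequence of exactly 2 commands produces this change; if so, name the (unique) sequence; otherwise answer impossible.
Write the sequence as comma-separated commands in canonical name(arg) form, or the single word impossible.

key: cell and facing (now W) both changed — the 2 commands mix motion and turning
initial: x=-2 y=3 heading=N
step 1 (arc(left, 4)): x=-6 y=7 heading=W
step 2 (straight(1)): x=-7 y=7 heading=W
all 36 alternatives checked — unique.

arc(left, 4), straight(1)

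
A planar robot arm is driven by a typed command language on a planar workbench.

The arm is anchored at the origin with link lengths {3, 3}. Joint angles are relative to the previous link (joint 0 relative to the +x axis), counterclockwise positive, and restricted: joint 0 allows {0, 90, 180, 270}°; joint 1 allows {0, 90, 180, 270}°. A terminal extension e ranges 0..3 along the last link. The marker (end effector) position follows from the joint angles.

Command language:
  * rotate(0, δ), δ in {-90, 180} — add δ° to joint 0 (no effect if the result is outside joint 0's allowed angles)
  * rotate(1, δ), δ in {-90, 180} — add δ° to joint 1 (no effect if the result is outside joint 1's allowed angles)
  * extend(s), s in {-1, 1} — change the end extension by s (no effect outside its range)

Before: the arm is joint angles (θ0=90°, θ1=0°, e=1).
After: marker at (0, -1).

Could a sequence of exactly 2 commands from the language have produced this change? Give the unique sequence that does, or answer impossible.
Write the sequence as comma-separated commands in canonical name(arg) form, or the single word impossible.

rotate(1, -90), rotate(1, -90)

start: joint angles (θ0=90°, θ1=0°, e=1)
[1] after rotate(1, -90): joint angles (θ0=90°, θ1=270°, e=1)
[2] after rotate(1, -90): joint angles (θ0=90°, θ1=180°, e=1)
no other 2-command option fits: unique.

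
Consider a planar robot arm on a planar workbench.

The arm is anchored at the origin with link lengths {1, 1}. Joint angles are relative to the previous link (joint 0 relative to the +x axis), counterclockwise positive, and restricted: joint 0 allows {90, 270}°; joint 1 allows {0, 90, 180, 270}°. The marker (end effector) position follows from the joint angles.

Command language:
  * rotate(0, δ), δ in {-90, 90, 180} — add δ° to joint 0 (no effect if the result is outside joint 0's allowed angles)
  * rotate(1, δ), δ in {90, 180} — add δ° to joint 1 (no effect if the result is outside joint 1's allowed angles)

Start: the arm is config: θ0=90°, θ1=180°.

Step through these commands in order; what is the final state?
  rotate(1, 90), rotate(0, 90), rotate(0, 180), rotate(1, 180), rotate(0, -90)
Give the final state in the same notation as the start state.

config: θ0=270°, θ1=90°

initial: config: θ0=90°, θ1=180°
1. rotate(1, 90) → config: θ0=90°, θ1=270°
2. rotate(0, 90) → config: θ0=90°, θ1=270°
3. rotate(0, 180) → config: θ0=270°, θ1=270°
4. rotate(1, 180) → config: θ0=270°, θ1=90°
5. rotate(0, -90) → config: θ0=270°, θ1=90°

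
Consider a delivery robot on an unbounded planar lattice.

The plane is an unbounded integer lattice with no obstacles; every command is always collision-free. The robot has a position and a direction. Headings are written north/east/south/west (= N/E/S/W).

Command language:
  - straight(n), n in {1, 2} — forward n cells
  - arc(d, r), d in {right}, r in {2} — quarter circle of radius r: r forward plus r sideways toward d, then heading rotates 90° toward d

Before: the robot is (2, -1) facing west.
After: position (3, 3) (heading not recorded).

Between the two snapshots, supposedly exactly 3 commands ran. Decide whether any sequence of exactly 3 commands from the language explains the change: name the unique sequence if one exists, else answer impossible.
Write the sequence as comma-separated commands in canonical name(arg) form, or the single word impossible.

arc(right, 2), arc(right, 2), straight(1)

key: running straight(1) before arc(right, 2) would end elsewhere — order is forced
start: (2, -1) facing west
t=1 arc(right, 2) ⇒ (0, 1) facing north
t=2 arc(right, 2) ⇒ (2, 3) facing east
t=3 straight(1) ⇒ (3, 3) facing east
no rival 3-sequence matches.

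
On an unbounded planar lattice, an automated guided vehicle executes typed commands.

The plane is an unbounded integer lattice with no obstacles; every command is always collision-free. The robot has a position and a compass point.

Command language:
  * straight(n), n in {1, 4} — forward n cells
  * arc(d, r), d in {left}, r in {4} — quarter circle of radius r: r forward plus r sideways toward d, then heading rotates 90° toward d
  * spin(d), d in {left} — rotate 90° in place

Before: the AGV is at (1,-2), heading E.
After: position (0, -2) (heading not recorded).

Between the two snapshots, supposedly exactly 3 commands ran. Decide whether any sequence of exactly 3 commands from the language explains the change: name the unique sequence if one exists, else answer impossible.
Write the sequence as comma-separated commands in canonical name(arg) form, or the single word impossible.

spin(left), spin(left), straight(1)

key: running straight(1) before spin(left) would end elsewhere — order is forced
start: at (1,-2), heading E
1. spin(left) → at (1,-2), heading N
2. spin(left) → at (1,-2), heading W
3. straight(1) → at (0,-2), heading W
uniquely the one of 64 3-step routes that fits.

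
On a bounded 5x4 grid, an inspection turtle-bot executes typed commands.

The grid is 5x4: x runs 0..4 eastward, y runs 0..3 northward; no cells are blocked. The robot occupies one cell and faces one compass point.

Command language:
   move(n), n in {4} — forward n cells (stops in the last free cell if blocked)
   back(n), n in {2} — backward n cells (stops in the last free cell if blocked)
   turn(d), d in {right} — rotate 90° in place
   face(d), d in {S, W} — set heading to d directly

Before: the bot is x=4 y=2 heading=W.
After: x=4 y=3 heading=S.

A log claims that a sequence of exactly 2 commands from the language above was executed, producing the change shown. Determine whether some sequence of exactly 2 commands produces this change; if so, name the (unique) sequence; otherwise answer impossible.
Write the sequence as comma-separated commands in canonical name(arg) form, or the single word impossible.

key: back(2) runs into the grid edge before its full distance
start: x=4 y=2 heading=W
t=1 face(S) ⇒ x=4 y=2 heading=S
t=2 back(2) ⇒ x=4 y=3 heading=S
no other 2-command option fits: unique.

face(S), back(2)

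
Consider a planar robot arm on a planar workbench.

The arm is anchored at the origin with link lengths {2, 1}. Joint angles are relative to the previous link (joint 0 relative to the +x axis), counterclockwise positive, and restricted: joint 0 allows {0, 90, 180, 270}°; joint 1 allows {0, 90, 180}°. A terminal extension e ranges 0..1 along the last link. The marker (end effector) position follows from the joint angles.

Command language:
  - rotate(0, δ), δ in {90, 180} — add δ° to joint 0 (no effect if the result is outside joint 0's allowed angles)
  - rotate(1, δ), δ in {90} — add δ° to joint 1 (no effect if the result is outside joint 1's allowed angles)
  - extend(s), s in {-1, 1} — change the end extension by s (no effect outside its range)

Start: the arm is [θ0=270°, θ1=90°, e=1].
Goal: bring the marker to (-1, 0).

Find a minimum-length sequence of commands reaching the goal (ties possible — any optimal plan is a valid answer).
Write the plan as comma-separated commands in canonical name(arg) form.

extend(-1), rotate(1, 90), rotate(0, 180), rotate(0, 90)

begin: [θ0=270°, θ1=90°, e=1]
step 1 (extend(-1)): [θ0=270°, θ1=90°, e=0]
step 2 (rotate(1, 90)): [θ0=270°, θ1=180°, e=0]
step 3 (rotate(0, 180)): [θ0=90°, θ1=180°, e=0]
step 4 (rotate(0, 90)): [θ0=180°, θ1=180°, e=0]
minimal: 4 command(s), checked below 4.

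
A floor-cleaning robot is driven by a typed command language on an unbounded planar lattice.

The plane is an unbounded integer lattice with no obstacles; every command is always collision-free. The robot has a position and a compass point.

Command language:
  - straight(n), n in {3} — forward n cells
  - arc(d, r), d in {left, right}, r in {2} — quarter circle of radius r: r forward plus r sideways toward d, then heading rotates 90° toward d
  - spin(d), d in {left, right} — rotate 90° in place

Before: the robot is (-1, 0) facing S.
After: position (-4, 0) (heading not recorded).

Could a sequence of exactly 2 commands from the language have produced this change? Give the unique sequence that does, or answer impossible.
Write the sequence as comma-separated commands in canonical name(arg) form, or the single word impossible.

spin(right), straight(3)

key: running straight(3) before spin(right) would end elsewhere — order is forced
begin: (-1, 0) facing S
[1] after spin(right): (-1, 0) facing W
[2] after straight(3): (-4, 0) facing W
uniquely the one of 25 2-step routes that fits.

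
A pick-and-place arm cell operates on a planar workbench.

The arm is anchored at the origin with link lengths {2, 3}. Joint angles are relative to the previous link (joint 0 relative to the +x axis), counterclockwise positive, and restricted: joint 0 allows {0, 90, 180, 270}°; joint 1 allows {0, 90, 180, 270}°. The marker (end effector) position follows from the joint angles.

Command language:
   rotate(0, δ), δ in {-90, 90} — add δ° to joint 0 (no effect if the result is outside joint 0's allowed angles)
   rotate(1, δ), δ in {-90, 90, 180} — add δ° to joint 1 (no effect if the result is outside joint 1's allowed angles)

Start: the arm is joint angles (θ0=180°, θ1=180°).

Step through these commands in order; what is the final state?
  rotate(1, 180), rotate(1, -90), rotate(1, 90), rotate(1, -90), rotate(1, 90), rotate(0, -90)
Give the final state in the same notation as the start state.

start: joint angles (θ0=180°, θ1=180°)
1. rotate(1, 180) → joint angles (θ0=180°, θ1=0°)
2. rotate(1, -90) → joint angles (θ0=180°, θ1=270°)
3. rotate(1, 90) → joint angles (θ0=180°, θ1=0°)
4. rotate(1, -90) → joint angles (θ0=180°, θ1=270°)
5. rotate(1, 90) → joint angles (θ0=180°, θ1=0°)
6. rotate(0, -90) → joint angles (θ0=90°, θ1=0°)

joint angles (θ0=90°, θ1=0°)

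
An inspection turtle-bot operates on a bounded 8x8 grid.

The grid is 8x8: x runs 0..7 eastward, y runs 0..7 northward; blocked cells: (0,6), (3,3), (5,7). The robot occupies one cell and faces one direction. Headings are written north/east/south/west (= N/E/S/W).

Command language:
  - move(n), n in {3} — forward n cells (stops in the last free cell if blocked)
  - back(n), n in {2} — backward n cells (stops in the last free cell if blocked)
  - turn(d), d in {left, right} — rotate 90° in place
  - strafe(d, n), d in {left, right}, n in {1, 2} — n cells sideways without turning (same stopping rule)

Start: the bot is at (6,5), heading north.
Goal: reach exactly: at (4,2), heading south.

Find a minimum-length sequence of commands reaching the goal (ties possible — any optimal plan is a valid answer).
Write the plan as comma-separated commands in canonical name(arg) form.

turn(left), turn(left), strafe(right, 2), move(3)

start: at (6,5), heading north
t=1 turn(left) ⇒ at (6,5), heading west
t=2 turn(left) ⇒ at (6,5), heading south
t=3 strafe(right, 2) ⇒ at (4,5), heading south
t=4 move(3) ⇒ at (4,2), heading south
shorter routes all fall short; 4 is best.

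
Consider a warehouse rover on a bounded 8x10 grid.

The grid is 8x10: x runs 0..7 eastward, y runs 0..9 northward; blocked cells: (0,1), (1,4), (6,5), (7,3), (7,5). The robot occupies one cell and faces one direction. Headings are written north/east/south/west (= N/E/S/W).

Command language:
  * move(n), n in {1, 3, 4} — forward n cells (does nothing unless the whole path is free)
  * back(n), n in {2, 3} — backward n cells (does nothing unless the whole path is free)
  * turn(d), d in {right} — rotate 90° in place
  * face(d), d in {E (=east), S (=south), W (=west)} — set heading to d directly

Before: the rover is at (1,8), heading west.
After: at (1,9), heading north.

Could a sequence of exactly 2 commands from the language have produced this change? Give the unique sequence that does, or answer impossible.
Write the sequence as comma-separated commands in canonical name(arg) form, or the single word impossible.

key: cell and facing (now N) both changed — the 2 commands mix motion and turning
begin: at (1,8), heading west
[1] after turn(right): at (1,8), heading north
[2] after move(1): at (1,9), heading north
all 81 alternatives checked — unique.

turn(right), move(1)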